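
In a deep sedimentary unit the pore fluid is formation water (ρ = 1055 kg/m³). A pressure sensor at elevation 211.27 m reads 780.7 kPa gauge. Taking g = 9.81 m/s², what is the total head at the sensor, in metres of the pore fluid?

h ≈ 286.70 m

ψ = P/(ρg) = 780.7×1000 / (1055 × 9.81) = 75.43 m.
h = z + ψ = 211.27 + 75.43 = 286.70 m.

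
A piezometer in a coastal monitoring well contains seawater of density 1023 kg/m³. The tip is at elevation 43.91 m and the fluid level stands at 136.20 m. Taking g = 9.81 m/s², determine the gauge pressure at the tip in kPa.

Pressure head ψ = h − z = 136.20 − 43.91 = 92.29 m.
P = ρgψ = 1023 × 9.81 × 92.29 = 926188 Pa ≈ 926 kPa.

P ≈ 926 kPa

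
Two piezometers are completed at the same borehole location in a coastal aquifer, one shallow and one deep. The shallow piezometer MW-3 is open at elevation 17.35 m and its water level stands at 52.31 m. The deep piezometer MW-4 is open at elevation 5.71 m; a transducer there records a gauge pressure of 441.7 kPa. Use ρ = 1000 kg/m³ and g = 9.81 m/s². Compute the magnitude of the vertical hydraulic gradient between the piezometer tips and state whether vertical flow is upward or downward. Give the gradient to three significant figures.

Total head at MW-3: h = 52.31 m (water level in the standpipe).
Pressure head at MW-4: ψ = P/(ρg) = 441.7×1000 / (1000 × 9.81) = 45.03 m.
Total head at MW-4: h = z + ψ = 5.71 + 45.03 = 50.74 m.
Δh = h(MW-3) − h(MW-4) = 52.31 − 50.74 = 1.57 m.
Vertical separation Δz = 17.35 − 5.71 = 11.64 m.
|i_v| = |Δh| / Δz = 1.57 / 11.64 = 0.135.
Head is higher in the shallow piezometer, so vertical flow is downward (recharge condition).

|i_v| ≈ 0.135; vertical flow is downward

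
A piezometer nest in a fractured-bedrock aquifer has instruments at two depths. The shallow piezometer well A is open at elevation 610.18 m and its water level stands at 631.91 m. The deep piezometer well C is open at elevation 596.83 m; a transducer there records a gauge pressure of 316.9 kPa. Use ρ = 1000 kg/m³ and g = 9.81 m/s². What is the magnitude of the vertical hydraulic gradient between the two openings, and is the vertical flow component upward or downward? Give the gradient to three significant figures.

Total head at well A: h = 631.91 m (water level in the standpipe).
Pressure head at well C: ψ = P/(ρg) = 316.9×1000 / (1000 × 9.81) = 32.30 m.
Total head at well C: h = z + ψ = 596.83 + 32.30 = 629.13 m.
Δh = h(well A) − h(well C) = 631.91 − 629.13 = 2.78 m.
Vertical separation Δz = 610.18 − 596.83 = 13.35 m.
|i_v| = |Δh| / Δz = 2.78 / 13.35 = 0.208.
Head is higher in the shallow piezometer, so vertical flow is downward (recharge condition).

|i_v| ≈ 0.208; vertical flow is downward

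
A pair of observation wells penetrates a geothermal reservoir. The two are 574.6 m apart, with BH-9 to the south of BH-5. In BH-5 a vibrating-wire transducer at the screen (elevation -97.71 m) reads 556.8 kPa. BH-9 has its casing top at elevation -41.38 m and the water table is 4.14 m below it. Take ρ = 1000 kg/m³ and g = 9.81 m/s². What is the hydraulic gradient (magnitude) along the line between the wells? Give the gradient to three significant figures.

Pressure head at BH-5: ψ = P/(ρg) = 556.8×1000 / (1000 × 9.81) = 56.76 m.
Total head at BH-5: h = z + ψ = -97.71 + 56.76 = -40.95 m.
Total head at BH-9: h = -41.38 − 4.14 = -45.52 m.
Head difference: h(BH-5) − h(BH-9) = -40.95 − (-45.52) = 4.57 m.
Hydraulic gradient: i = |Δh| / L = 4.57 / 574.6 = 0.00795.

i ≈ 0.00795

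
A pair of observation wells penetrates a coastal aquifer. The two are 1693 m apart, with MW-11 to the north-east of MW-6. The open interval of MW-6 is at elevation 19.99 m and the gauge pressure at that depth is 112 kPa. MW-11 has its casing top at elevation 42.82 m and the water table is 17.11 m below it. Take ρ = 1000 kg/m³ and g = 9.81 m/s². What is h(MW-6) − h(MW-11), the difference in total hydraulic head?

Pressure head at MW-6: ψ = P/(ρg) = 112×1000 / (1000 × 9.81) = 11.42 m.
Total head at MW-6: h = z + ψ = 19.99 + 11.42 = 31.41 m.
Total head at MW-11: h = 42.82 − 17.11 = 25.71 m.
Head difference: h(MW-6) − h(MW-11) = 31.41 − 25.71 = 5.70 m.

Δh ≈ 5.70 m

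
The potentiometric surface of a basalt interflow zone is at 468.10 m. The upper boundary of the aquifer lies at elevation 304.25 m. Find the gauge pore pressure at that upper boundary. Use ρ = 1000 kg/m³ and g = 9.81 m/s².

Pressure head at the aquifer top: ψ = h − z = 468.10 − 304.25 = 163.85 m.
P = ρgψ = 1000 × 9.81 × 163.85 = 1607369 Pa ≈ 1610 kPa.

P ≈ 1610 kPa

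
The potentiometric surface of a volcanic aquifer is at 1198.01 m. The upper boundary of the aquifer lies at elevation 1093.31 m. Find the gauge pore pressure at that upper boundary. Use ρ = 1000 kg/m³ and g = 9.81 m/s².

Pressure head at the aquifer top: ψ = h − z = 1198.01 − 1093.31 = 104.70 m.
P = ρgψ = 1000 × 9.81 × 104.70 = 1027107 Pa ≈ 1030 kPa.

P ≈ 1030 kPa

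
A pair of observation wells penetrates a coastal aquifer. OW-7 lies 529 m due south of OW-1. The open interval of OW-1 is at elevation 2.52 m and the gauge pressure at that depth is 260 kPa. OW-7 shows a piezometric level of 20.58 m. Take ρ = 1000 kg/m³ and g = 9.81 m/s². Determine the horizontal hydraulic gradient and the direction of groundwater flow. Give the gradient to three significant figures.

i ≈ 0.0160; groundwater flows toward the south

Pressure head at OW-1: ψ = P/(ρg) = 260×1000 / (1000 × 9.81) = 26.50 m.
Total head at OW-1: h = z + ψ = 2.52 + 26.50 = 29.02 m.
Total head at OW-7: h = 20.58 m (water level in the piezometer is the total head).
Head difference: h(OW-1) − h(OW-7) = 29.02 − 20.58 = 8.44 m.
Hydraulic gradient: i = |Δh| / L = 8.44 / 529 = 0.0160.
Flow is from higher to lower head: from OW-1 toward OW-7, i.e. toward the south.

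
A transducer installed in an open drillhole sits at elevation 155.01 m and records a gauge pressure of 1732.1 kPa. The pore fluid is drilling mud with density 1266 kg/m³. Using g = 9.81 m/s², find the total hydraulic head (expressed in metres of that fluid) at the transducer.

ψ = P/(ρg) = 1732.1×1000 / (1266 × 9.81) = 139.47 m.
h = z + ψ = 155.01 + 139.47 = 294.48 m.

h ≈ 294.48 m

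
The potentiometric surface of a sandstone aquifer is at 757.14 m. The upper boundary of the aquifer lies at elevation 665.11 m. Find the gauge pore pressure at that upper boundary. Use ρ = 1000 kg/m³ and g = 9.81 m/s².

P ≈ 903 kPa

Pressure head at the aquifer top: ψ = h − z = 757.14 − 665.11 = 92.03 m.
P = ρgψ = 1000 × 9.81 × 92.03 = 902814 Pa ≈ 903 kPa.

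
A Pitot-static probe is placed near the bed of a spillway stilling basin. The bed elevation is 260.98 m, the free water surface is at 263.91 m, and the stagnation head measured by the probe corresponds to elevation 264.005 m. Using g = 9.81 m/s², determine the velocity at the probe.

v ≈ 1.37 m/s

Near the bed, under hydrostatic conditions, the piezometric head (z + ψ) equals the free-surface elevation, 263.91 m.
Velocity head = total − piezometric = 264.005 − 263.91 = 0.095 m.
v = √(2g·h_v) = √(2 × 9.81 × 0.095) = 1.37 m/s.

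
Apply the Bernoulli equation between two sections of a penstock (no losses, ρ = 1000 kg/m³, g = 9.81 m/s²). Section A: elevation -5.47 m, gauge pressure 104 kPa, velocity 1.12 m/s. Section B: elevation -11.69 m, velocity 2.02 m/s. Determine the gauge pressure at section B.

P₂ ≈ 164 kPa

Pressure head at A: ψ₁ = P₁/(ρg) = 104×1000 / (1000 × 9.81) = 10.60 m.
Velocity heads: v₁²/2g = 1.12²/19.62 = 0.064 m; v₂²/2g = 2.02²/19.62 = 0.208 m.
Total head H = z₁ + ψ₁ + v₁²/2g = -5.47 + 10.60 + 0.064 = 5.19 m.
ψ₂ = H − z₂ − v₂²/2g = 5.19 − (-11.69) − 0.208 = 16.67 m.
P₂ = ρgψ₂ = 1000 × 9.81 × 16.67 ≈ 164 kPa.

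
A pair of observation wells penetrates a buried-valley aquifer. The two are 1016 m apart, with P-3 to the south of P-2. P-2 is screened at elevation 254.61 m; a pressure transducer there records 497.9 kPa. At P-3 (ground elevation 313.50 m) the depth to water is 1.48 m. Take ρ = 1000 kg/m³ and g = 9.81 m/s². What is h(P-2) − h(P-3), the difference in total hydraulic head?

Pressure head at P-2: ψ = P/(ρg) = 497.9×1000 / (1000 × 9.81) = 50.75 m.
Total head at P-2: h = z + ψ = 254.61 + 50.75 = 305.36 m.
Total head at P-3: h = 313.50 − 1.48 = 312.02 m.
Head difference: h(P-2) − h(P-3) = 305.36 − 312.02 = -6.66 m.

Δh ≈ -6.66 m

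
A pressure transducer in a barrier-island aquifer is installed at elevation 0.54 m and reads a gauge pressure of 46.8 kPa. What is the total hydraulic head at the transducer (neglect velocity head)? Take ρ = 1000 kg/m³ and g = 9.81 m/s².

ψ = P/(ρg) = 46.8×1000 / (1000 × 9.81) = 4.77 m.
h = z + ψ = 0.54 + 4.77 = 5.31 m.

h ≈ 5.31 m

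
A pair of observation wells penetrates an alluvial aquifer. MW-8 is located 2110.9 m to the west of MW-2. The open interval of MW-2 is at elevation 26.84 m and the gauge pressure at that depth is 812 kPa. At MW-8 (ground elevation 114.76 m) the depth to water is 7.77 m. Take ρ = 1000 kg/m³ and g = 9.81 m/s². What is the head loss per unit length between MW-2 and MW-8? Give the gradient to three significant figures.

Pressure head at MW-2: ψ = P/(ρg) = 812×1000 / (1000 × 9.81) = 82.77 m.
Total head at MW-2: h = z + ψ = 26.84 + 82.77 = 109.61 m.
Total head at MW-8: h = 114.76 − 7.77 = 106.99 m.
Head difference: h(MW-2) − h(MW-8) = 109.61 − 106.99 = 2.62 m.
Hydraulic gradient: i = |Δh| / L = 2.62 / 2110.9 = 0.00124.

i ≈ 0.00124 m/m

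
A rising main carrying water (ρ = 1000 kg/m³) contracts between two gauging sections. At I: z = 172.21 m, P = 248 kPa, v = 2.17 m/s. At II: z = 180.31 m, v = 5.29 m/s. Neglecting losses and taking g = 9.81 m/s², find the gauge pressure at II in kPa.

Pressure head at I: ψ₁ = P₁/(ρg) = 248×1000 / (1000 × 9.81) = 25.28 m.
Velocity heads: v₁²/2g = 2.17²/19.62 = 0.240 m; v₂²/2g = 5.29²/19.62 = 1.426 m.
Total head H = z₁ + ψ₁ + v₁²/2g = 172.21 + 25.28 + 0.240 = 197.73 m.
ψ₂ = H − z₂ − v₂²/2g = 197.73 − 180.31 − 1.426 = 15.99 m.
P₂ = ρgψ₂ = 1000 × 9.81 × 15.99 ≈ 157 kPa.

P₂ ≈ 157 kPa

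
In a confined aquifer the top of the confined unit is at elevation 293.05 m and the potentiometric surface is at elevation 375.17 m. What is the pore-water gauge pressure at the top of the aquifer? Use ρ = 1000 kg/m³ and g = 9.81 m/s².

Pressure head at the aquifer top: ψ = h − z = 375.17 − 293.05 = 82.12 m.
P = ρgψ = 1000 × 9.81 × 82.12 = 805597 Pa ≈ 806 kPa.

P ≈ 806 kPa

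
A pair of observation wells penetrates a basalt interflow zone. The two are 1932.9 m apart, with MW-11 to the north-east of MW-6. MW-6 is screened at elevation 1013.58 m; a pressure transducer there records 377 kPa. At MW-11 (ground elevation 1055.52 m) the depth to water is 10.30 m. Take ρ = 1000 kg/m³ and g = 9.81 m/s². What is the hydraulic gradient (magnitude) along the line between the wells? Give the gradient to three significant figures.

i ≈ 0.00351

Pressure head at MW-6: ψ = P/(ρg) = 377×1000 / (1000 × 9.81) = 38.43 m.
Total head at MW-6: h = z + ψ = 1013.58 + 38.43 = 1052.01 m.
Total head at MW-11: h = 1055.52 − 10.30 = 1045.22 m.
Head difference: h(MW-6) − h(MW-11) = 1052.01 − 1045.22 = 6.79 m.
Hydraulic gradient: i = |Δh| / L = 6.79 / 1932.9 = 0.00351.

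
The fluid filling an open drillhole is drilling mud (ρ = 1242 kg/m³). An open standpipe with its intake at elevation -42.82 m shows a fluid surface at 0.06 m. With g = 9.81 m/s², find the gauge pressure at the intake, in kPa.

P ≈ 522 kPa

Pressure head ψ = h − z = 0.06 − (-42.82) = 42.88 m.
P = ρgψ = 1242 × 9.81 × 42.88 = 522451 Pa ≈ 522 kPa.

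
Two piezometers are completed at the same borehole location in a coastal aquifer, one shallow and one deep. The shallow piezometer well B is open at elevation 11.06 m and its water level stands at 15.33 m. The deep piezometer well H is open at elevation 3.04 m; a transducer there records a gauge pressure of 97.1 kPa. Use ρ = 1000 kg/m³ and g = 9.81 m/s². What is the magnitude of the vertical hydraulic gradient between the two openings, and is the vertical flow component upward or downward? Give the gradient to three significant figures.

Total head at well B: h = 15.33 m (water level in the standpipe).
Pressure head at well H: ψ = P/(ρg) = 97.1×1000 / (1000 × 9.81) = 9.90 m.
Total head at well H: h = z + ψ = 3.04 + 9.90 = 12.94 m.
Δh = h(well B) − h(well H) = 15.33 − 12.94 = 2.39 m.
Vertical separation Δz = 11.06 − 3.04 = 8.02 m.
|i_v| = |Δh| / Δz = 2.39 / 8.02 = 0.298.
Head is higher in the shallow piezometer, so vertical flow is downward (recharge condition).

|i_v| ≈ 0.298; vertical flow is downward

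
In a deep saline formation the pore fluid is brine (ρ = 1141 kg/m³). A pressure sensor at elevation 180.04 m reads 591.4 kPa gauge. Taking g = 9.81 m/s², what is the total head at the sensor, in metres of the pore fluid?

ψ = P/(ρg) = 591.4×1000 / (1141 × 9.81) = 52.84 m.
h = z + ψ = 180.04 + 52.84 = 232.88 m.

h ≈ 232.88 m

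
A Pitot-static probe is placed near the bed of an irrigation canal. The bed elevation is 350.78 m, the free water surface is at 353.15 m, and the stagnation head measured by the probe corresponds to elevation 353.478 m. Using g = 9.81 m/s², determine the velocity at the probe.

Near the bed, under hydrostatic conditions, the piezometric head (z + ψ) equals the free-surface elevation, 353.15 m.
Velocity head = total − piezometric = 353.478 − 353.15 = 0.328 m.
v = √(2g·h_v) = √(2 × 9.81 × 0.328) = 2.54 m/s.

v ≈ 2.54 m/s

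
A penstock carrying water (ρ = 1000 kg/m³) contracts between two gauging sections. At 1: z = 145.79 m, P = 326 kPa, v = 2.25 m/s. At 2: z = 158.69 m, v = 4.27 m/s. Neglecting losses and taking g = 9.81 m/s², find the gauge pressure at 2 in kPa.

Pressure head at 1: ψ₁ = P₁/(ρg) = 326×1000 / (1000 × 9.81) = 33.23 m.
Velocity heads: v₁²/2g = 2.25²/19.62 = 0.258 m; v₂²/2g = 4.27²/19.62 = 0.929 m.
Total head H = z₁ + ψ₁ + v₁²/2g = 145.79 + 33.23 + 0.258 = 179.28 m.
ψ₂ = H − z₂ − v₂²/2g = 179.28 − 158.69 − 0.929 = 19.66 m.
P₂ = ρgψ₂ = 1000 × 9.81 × 19.66 ≈ 193 kPa.

P₂ ≈ 193 kPa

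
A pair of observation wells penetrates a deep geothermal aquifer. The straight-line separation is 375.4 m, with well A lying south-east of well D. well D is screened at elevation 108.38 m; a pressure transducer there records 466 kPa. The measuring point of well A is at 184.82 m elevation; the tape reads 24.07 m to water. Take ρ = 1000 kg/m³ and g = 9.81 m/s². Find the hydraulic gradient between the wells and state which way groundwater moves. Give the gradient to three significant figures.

i ≈ 0.0130; groundwater flows toward the north-west

Pressure head at well D: ψ = P/(ρg) = 466×1000 / (1000 × 9.81) = 47.50 m.
Total head at well D: h = z + ψ = 108.38 + 47.50 = 155.88 m.
Total head at well A: h = 184.82 − 24.07 = 160.75 m.
Head difference: h(well D) − h(well A) = 155.88 − 160.75 = -4.87 m.
Hydraulic gradient: i = |Δh| / L = 4.87 / 375.4 = 0.0130.
Flow is from higher to lower head: from well A toward well D, i.e. toward the north-west.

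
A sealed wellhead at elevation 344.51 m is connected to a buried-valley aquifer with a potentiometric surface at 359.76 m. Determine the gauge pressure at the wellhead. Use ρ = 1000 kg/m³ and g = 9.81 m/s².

Head above the cap: Δh = 359.76 − 344.51 = 15.25 m.
P = ρgΔh = 1000 × 9.81 × 15.25 = 149602 Pa ≈ 150 kPa.

P ≈ 150 kPa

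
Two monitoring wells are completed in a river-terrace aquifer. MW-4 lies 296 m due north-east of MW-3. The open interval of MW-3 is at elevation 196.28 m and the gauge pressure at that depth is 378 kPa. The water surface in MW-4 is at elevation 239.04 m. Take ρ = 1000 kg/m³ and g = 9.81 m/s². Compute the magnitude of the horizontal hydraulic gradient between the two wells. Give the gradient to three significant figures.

i ≈ 0.0143

Pressure head at MW-3: ψ = P/(ρg) = 378×1000 / (1000 × 9.81) = 38.53 m.
Total head at MW-3: h = z + ψ = 196.28 + 38.53 = 234.81 m.
Total head at MW-4: h = 239.04 m (water level in the piezometer is the total head).
Head difference: h(MW-3) − h(MW-4) = 234.81 − 239.04 = -4.23 m.
Hydraulic gradient: i = |Δh| / L = 4.23 / 296 = 0.0143.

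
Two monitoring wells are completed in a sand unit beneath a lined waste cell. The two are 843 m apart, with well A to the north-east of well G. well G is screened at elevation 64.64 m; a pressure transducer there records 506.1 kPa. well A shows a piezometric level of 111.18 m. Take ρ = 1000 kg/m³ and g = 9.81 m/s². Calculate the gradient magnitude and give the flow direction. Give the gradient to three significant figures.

i ≈ 0.00599; groundwater flows toward the north-east

Pressure head at well G: ψ = P/(ρg) = 506.1×1000 / (1000 × 9.81) = 51.59 m.
Total head at well G: h = z + ψ = 64.64 + 51.59 = 116.23 m.
Total head at well A: h = 111.18 m (water level in the piezometer is the total head).
Head difference: h(well G) − h(well A) = 116.23 − 111.18 = 5.05 m.
Hydraulic gradient: i = |Δh| / L = 5.05 / 843 = 0.00599.
Flow is from higher to lower head: from well G toward well A, i.e. toward the north-east.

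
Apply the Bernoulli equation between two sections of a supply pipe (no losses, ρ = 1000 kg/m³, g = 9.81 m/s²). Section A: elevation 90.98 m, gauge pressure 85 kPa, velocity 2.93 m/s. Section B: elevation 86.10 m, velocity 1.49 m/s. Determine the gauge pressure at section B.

Pressure head at A: ψ₁ = P₁/(ρg) = 85×1000 / (1000 × 9.81) = 8.66 m.
Velocity heads: v₁²/2g = 2.93²/19.62 = 0.438 m; v₂²/2g = 1.49²/19.62 = 0.113 m.
Total head H = z₁ + ψ₁ + v₁²/2g = 90.98 + 8.66 + 0.438 = 100.08 m.
ψ₂ = H − z₂ − v₂²/2g = 100.08 − 86.10 − 0.113 = 13.87 m.
P₂ = ρgψ₂ = 1000 × 9.81 × 13.87 ≈ 136 kPa.

P₂ ≈ 136 kPa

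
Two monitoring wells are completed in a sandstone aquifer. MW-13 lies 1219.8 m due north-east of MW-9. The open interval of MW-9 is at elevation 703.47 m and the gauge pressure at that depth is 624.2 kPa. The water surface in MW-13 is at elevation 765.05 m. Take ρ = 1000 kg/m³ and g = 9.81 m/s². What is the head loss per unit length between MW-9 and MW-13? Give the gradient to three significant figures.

Pressure head at MW-9: ψ = P/(ρg) = 624.2×1000 / (1000 × 9.81) = 63.63 m.
Total head at MW-9: h = z + ψ = 703.47 + 63.63 = 767.10 m.
Total head at MW-13: h = 765.05 m (water level in the piezometer is the total head).
Head difference: h(MW-9) − h(MW-13) = 767.10 − 765.05 = 2.05 m.
Hydraulic gradient: i = |Δh| / L = 2.05 / 1219.8 = 0.00168.

i ≈ 0.00168 m/m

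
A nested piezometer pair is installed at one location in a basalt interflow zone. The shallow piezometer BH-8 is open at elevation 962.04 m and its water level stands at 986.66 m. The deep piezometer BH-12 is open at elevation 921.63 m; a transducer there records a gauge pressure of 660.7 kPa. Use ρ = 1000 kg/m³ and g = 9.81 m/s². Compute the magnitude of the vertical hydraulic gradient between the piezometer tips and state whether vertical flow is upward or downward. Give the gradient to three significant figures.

|i_v| ≈ 0.0574; vertical flow is upward

Total head at BH-8: h = 986.66 m (water level in the standpipe).
Pressure head at BH-12: ψ = P/(ρg) = 660.7×1000 / (1000 × 9.81) = 67.35 m.
Total head at BH-12: h = z + ψ = 921.63 + 67.35 = 988.98 m.
Δh = h(BH-8) − h(BH-12) = 986.66 − 988.98 = -2.32 m.
Vertical separation Δz = 962.04 − 921.63 = 40.41 m.
|i_v| = |Δh| / Δz = 2.32 / 40.41 = 0.0574.
Head is higher in the deep piezometer, so vertical flow is upward (discharge condition).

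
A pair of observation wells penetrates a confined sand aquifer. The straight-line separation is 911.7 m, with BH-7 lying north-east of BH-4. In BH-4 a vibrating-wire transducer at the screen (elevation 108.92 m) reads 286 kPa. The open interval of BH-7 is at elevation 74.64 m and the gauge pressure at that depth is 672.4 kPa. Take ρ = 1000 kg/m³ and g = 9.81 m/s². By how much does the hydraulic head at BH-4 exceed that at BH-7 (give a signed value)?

Δh ≈ -5.11 m

Pressure head at BH-4: ψ = P/(ρg) = 286×1000 / (1000 × 9.81) = 29.15 m.
Total head at BH-4: h = z + ψ = 108.92 + 29.15 = 138.07 m.
Pressure head at BH-7: ψ = P/(ρg) = 672.4×1000 / (1000 × 9.81) = 68.54 m.
Total head at BH-7: h = z + ψ = 74.64 + 68.54 = 143.18 m.
Head difference: h(BH-4) − h(BH-7) = 138.07 − 143.18 = -5.11 m.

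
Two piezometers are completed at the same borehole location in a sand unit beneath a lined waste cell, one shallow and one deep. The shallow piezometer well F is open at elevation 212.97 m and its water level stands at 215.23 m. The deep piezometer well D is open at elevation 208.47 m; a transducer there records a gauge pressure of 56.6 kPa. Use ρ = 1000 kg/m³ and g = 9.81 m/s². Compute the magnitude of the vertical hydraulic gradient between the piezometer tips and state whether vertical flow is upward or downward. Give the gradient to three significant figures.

Total head at well F: h = 215.23 m (water level in the standpipe).
Pressure head at well D: ψ = P/(ρg) = 56.6×1000 / (1000 × 9.81) = 5.77 m.
Total head at well D: h = z + ψ = 208.47 + 5.77 = 214.24 m.
Δh = h(well F) − h(well D) = 215.23 − 214.24 = 0.99 m.
Vertical separation Δz = 212.97 − 208.47 = 4.50 m.
|i_v| = |Δh| / Δz = 0.99 / 4.50 = 0.220.
Head is higher in the shallow piezometer, so vertical flow is downward (recharge condition).

|i_v| ≈ 0.220; vertical flow is downward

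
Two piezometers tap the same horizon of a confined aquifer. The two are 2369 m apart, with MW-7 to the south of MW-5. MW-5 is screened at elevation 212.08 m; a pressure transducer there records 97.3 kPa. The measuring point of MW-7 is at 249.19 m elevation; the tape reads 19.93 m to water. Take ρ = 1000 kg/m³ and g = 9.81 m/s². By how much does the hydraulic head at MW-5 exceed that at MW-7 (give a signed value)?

Pressure head at MW-5: ψ = P/(ρg) = 97.3×1000 / (1000 × 9.81) = 9.92 m.
Total head at MW-5: h = z + ψ = 212.08 + 9.92 = 222.00 m.
Total head at MW-7: h = 249.19 − 19.93 = 229.26 m.
Head difference: h(MW-5) − h(MW-7) = 222.00 − 229.26 = -7.26 m.

Δh ≈ -7.26 m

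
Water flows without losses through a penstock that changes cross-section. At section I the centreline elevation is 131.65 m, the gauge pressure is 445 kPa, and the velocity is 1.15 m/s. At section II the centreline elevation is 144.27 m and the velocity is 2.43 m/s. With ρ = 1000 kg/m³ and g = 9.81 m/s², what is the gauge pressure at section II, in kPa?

Pressure head at I: ψ₁ = P₁/(ρg) = 445×1000 / (1000 × 9.81) = 45.36 m.
Velocity heads: v₁²/2g = 1.15²/19.62 = 0.067 m; v₂²/2g = 2.43²/19.62 = 0.301 m.
Total head H = z₁ + ψ₁ + v₁²/2g = 131.65 + 45.36 + 0.067 = 177.08 m.
ψ₂ = H − z₂ − v₂²/2g = 177.08 − 144.27 − 0.301 = 32.51 m.
P₂ = ρgψ₂ = 1000 × 9.81 × 32.51 ≈ 319 kPa.

P₂ ≈ 319 kPa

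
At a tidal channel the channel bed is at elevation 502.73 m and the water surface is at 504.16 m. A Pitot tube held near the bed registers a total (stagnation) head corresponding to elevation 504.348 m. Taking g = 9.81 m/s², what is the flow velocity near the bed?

v ≈ 1.92 m/s

Near the bed, under hydrostatic conditions, the piezometric head (z + ψ) equals the free-surface elevation, 504.16 m.
Velocity head = total − piezometric = 504.348 − 504.16 = 0.188 m.
v = √(2g·h_v) = √(2 × 9.81 × 0.188) = 1.92 m/s.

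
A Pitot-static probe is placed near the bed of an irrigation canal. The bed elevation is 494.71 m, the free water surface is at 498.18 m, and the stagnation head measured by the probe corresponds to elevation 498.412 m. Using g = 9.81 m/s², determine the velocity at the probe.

v ≈ 2.13 m/s

Near the bed, under hydrostatic conditions, the piezometric head (z + ψ) equals the free-surface elevation, 498.18 m.
Velocity head = total − piezometric = 498.412 − 498.18 = 0.232 m.
v = √(2g·h_v) = √(2 × 9.81 × 0.232) = 2.13 m/s.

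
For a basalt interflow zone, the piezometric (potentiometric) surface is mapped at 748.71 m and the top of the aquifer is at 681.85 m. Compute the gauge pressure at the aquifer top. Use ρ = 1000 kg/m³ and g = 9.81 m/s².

Pressure head at the aquifer top: ψ = h − z = 748.71 − 681.85 = 66.86 m.
P = ρgψ = 1000 × 9.81 × 66.86 = 655897 Pa ≈ 656 kPa.

P ≈ 656 kPa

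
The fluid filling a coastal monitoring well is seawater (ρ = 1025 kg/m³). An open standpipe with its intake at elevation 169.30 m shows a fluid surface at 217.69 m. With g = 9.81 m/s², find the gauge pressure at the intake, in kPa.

Pressure head ψ = h − z = 217.69 − 169.30 = 48.39 m.
P = ρgψ = 1025 × 9.81 × 48.39 = 486574 Pa ≈ 487 kPa.

P ≈ 487 kPa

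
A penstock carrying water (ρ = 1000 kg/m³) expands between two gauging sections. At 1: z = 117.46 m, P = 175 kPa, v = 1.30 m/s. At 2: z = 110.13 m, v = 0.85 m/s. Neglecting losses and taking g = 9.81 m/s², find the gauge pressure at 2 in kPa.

Pressure head at 1: ψ₁ = P₁/(ρg) = 175×1000 / (1000 × 9.81) = 17.84 m.
Velocity heads: v₁²/2g = 1.30²/19.62 = 0.086 m; v₂²/2g = 0.85²/19.62 = 0.037 m.
Total head H = z₁ + ψ₁ + v₁²/2g = 117.46 + 17.84 + 0.086 = 135.39 m.
ψ₂ = H − z₂ − v₂²/2g = 135.39 − 110.13 − 0.037 = 25.22 m.
P₂ = ρgψ₂ = 1000 × 9.81 × 25.22 ≈ 247 kPa.

P₂ ≈ 247 kPa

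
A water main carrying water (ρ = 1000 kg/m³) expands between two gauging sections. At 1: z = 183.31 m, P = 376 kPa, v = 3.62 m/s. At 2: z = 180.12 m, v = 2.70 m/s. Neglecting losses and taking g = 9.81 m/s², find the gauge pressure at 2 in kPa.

P₂ ≈ 410 kPa

Pressure head at 1: ψ₁ = P₁/(ρg) = 376×1000 / (1000 × 9.81) = 38.33 m.
Velocity heads: v₁²/2g = 3.62²/19.62 = 0.668 m; v₂²/2g = 2.70²/19.62 = 0.372 m.
Total head H = z₁ + ψ₁ + v₁²/2g = 183.31 + 38.33 + 0.668 = 222.31 m.
ψ₂ = H − z₂ − v₂²/2g = 222.31 − 180.12 − 0.372 = 41.82 m.
P₂ = ρgψ₂ = 1000 × 9.81 × 41.82 ≈ 410 kPa.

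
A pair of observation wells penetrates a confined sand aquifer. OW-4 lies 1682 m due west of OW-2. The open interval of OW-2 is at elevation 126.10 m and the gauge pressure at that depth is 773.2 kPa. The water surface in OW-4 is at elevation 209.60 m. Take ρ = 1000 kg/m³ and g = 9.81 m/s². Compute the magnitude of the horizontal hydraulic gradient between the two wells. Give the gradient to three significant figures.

i ≈ 0.00278

Pressure head at OW-2: ψ = P/(ρg) = 773.2×1000 / (1000 × 9.81) = 78.82 m.
Total head at OW-2: h = z + ψ = 126.10 + 78.82 = 204.92 m.
Total head at OW-4: h = 209.60 m (water level in the piezometer is the total head).
Head difference: h(OW-2) − h(OW-4) = 204.92 − 209.60 = -4.68 m.
Hydraulic gradient: i = |Δh| / L = 4.68 / 1682 = 0.00278.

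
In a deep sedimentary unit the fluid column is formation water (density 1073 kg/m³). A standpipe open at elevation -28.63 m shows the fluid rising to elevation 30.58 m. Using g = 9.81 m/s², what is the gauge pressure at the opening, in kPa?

P ≈ 623 kPa

Pressure head ψ = h − z = 30.58 − (-28.63) = 59.21 m.
P = ρgψ = 1073 × 9.81 × 59.21 = 623252 Pa ≈ 623 kPa.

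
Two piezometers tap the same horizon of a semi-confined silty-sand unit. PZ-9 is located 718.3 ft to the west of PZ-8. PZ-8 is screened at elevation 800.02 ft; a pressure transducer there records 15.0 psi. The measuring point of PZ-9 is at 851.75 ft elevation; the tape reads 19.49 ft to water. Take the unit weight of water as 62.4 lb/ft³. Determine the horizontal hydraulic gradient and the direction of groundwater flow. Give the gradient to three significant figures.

i ≈ 0.00331; groundwater flows toward the west

Pressure head at PZ-8: ψ = 144·P/γ = 144 × 15.0 / 62.4 = 34.62 ft.
Total head at PZ-8: h = z + ψ = 800.02 + 34.62 = 834.64 ft.
Total head at PZ-9: h = 851.75 − 19.49 = 832.26 ft.
Head difference: h(PZ-8) − h(PZ-9) = 834.64 − 832.26 = 2.38 ft.
Hydraulic gradient: i = |Δh| / L = 2.38 / 718.3 = 0.00331.
Flow is from higher to lower head: from PZ-8 toward PZ-9, i.e. toward the west.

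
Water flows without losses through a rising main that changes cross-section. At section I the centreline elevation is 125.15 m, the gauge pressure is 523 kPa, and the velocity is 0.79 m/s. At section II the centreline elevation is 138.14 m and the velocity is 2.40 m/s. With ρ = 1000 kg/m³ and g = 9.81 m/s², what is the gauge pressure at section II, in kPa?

P₂ ≈ 393 kPa

Pressure head at I: ψ₁ = P₁/(ρg) = 523×1000 / (1000 × 9.81) = 53.31 m.
Velocity heads: v₁²/2g = 0.79²/19.62 = 0.032 m; v₂²/2g = 2.40²/19.62 = 0.294 m.
Total head H = z₁ + ψ₁ + v₁²/2g = 125.15 + 53.31 + 0.032 = 178.49 m.
ψ₂ = H − z₂ − v₂²/2g = 178.49 − 138.14 − 0.294 = 40.06 m.
P₂ = ρgψ₂ = 1000 × 9.81 × 40.06 ≈ 393 kPa.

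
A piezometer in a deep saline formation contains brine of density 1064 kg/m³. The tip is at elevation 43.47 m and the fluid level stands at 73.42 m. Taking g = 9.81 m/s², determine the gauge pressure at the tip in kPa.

Pressure head ψ = h − z = 73.42 − 43.47 = 29.95 m.
P = ρgψ = 1064 × 9.81 × 29.95 = 312613 Pa ≈ 313 kPa.

P ≈ 313 kPa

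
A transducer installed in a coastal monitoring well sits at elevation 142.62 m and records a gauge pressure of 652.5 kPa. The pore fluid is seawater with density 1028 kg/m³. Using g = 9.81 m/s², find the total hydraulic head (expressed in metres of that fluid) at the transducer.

ψ = P/(ρg) = 652.5×1000 / (1028 × 9.81) = 64.70 m.
h = z + ψ = 142.62 + 64.70 = 207.32 m.

h ≈ 207.32 m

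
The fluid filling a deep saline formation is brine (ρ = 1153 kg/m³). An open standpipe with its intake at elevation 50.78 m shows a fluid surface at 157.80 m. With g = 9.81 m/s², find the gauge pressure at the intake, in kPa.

Pressure head ψ = h − z = 157.80 − 50.78 = 107.02 m.
P = ρgψ = 1153 × 9.81 × 107.02 = 1210496 Pa ≈ 1210 kPa.

P ≈ 1210 kPa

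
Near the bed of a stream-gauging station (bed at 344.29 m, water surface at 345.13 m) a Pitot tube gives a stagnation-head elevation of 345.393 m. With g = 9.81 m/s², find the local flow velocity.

Near the bed, under hydrostatic conditions, the piezometric head (z + ψ) equals the free-surface elevation, 345.13 m.
Velocity head = total − piezometric = 345.393 − 345.13 = 0.263 m.
v = √(2g·h_v) = √(2 × 9.81 × 0.263) = 2.27 m/s.

v ≈ 2.27 m/s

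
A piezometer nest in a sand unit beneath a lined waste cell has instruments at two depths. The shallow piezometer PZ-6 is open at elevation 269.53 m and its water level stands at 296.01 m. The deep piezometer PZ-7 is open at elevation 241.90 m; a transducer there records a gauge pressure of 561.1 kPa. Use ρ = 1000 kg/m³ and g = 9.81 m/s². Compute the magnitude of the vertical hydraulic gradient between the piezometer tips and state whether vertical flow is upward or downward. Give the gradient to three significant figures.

|i_v| ≈ 0.112; vertical flow is upward

Total head at PZ-6: h = 296.01 m (water level in the standpipe).
Pressure head at PZ-7: ψ = P/(ρg) = 561.1×1000 / (1000 × 9.81) = 57.20 m.
Total head at PZ-7: h = z + ψ = 241.90 + 57.20 = 299.10 m.
Δh = h(PZ-6) − h(PZ-7) = 296.01 − 299.10 = -3.09 m.
Vertical separation Δz = 269.53 − 241.90 = 27.63 m.
|i_v| = |Δh| / Δz = 3.09 / 27.63 = 0.112.
Head is higher in the deep piezometer, so vertical flow is upward (discharge condition).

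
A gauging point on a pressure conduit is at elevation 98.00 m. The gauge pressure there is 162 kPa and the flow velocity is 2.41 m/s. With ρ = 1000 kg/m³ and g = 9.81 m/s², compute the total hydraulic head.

Pressure head ψ = P/(ρg) = 162×1000 / (1000 × 9.81) = 16.51 m.
Velocity head = v²/(2g) = 2.41² / (2 × 9.81) = 0.296 m.
h = z + ψ + v²/(2g) = 98.00 + 16.51 + 0.296 = 114.81 m.

h ≈ 114.81 m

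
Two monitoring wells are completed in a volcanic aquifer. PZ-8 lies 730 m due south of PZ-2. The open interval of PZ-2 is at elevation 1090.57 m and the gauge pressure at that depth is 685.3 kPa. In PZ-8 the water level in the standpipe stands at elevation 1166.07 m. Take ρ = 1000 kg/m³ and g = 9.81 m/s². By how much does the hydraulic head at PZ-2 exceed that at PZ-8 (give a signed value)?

Pressure head at PZ-2: ψ = P/(ρg) = 685.3×1000 / (1000 × 9.81) = 69.86 m.
Total head at PZ-2: h = z + ψ = 1090.57 + 69.86 = 1160.43 m.
Total head at PZ-8: h = 1166.07 m (water level in the piezometer is the total head).
Head difference: h(PZ-2) − h(PZ-8) = 1160.43 − 1166.07 = -5.64 m.

Δh ≈ -5.64 m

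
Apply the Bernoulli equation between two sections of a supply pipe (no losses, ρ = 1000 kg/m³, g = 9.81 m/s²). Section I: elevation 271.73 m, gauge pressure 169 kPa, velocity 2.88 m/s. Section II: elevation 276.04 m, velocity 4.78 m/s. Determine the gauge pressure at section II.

P₂ ≈ 119 kPa

Pressure head at I: ψ₁ = P₁/(ρg) = 169×1000 / (1000 × 9.81) = 17.23 m.
Velocity heads: v₁²/2g = 2.88²/19.62 = 0.423 m; v₂²/2g = 4.78²/19.62 = 1.165 m.
Total head H = z₁ + ψ₁ + v₁²/2g = 271.73 + 17.23 + 0.423 = 289.38 m.
ψ₂ = H − z₂ − v₂²/2g = 289.38 − 276.04 − 1.165 = 12.17 m.
P₂ = ρgψ₂ = 1000 × 9.81 × 12.17 ≈ 119 kPa.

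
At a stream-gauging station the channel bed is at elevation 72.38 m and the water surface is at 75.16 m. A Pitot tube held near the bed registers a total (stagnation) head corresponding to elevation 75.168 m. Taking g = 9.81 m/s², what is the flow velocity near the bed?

v ≈ 0.396 m/s

Near the bed, under hydrostatic conditions, the piezometric head (z + ψ) equals the free-surface elevation, 75.16 m.
Velocity head = total − piezometric = 75.168 − 75.16 = 0.008 m.
v = √(2g·h_v) = √(2 × 9.81 × 0.008) = 0.396 m/s.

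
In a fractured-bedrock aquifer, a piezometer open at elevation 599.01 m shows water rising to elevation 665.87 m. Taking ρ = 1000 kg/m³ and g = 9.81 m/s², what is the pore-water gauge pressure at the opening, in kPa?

P ≈ 656 kPa

Pressure head ψ = h − z = 665.87 − 599.01 = 66.86 m.
P = ρgψ = 1000 × 9.81 × 66.86 = 655897 Pa ≈ 656 kPa.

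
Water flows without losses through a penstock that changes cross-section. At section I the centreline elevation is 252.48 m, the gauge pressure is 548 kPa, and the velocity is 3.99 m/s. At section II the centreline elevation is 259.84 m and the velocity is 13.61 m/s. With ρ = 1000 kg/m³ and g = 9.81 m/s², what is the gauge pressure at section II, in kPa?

Pressure head at I: ψ₁ = P₁/(ρg) = 548×1000 / (1000 × 9.81) = 55.86 m.
Velocity heads: v₁²/2g = 3.99²/19.62 = 0.811 m; v₂²/2g = 13.61²/19.62 = 9.441 m.
Total head H = z₁ + ψ₁ + v₁²/2g = 252.48 + 55.86 + 0.811 = 309.15 m.
ψ₂ = H − z₂ − v₂²/2g = 309.15 − 259.84 − 9.441 = 39.87 m.
P₂ = ρgψ₂ = 1000 × 9.81 × 39.87 ≈ 391 kPa.

P₂ ≈ 391 kPa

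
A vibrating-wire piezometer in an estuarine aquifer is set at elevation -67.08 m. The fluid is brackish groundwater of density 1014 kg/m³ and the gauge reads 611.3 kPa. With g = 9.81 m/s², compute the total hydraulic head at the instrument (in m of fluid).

ψ = P/(ρg) = 611.3×1000 / (1014 × 9.81) = 61.45 m.
h = z + ψ = -67.08 + 61.45 = -5.63 m.

h ≈ -5.63 m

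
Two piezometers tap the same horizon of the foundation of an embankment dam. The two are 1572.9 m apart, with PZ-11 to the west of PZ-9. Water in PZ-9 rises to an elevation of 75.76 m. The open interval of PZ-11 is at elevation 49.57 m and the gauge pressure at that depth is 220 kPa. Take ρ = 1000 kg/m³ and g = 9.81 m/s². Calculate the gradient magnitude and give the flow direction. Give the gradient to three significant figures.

i ≈ 0.00239; groundwater flows toward the west

Total head at PZ-9: h = 75.76 m (water level in the piezometer is the total head).
Pressure head at PZ-11: ψ = P/(ρg) = 220×1000 / (1000 × 9.81) = 22.43 m.
Total head at PZ-11: h = z + ψ = 49.57 + 22.43 = 72.00 m.
Head difference: h(PZ-9) − h(PZ-11) = 75.76 − 72.00 = 3.76 m.
Hydraulic gradient: i = |Δh| / L = 3.76 / 1572.9 = 0.00239.
Flow is from higher to lower head: from PZ-9 toward PZ-11, i.e. toward the west.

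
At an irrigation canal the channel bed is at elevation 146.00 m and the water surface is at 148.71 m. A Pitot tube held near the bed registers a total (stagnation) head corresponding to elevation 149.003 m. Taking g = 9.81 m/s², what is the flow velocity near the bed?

v ≈ 2.40 m/s

Near the bed, under hydrostatic conditions, the piezometric head (z + ψ) equals the free-surface elevation, 148.71 m.
Velocity head = total − piezometric = 149.003 − 148.71 = 0.293 m.
v = √(2g·h_v) = √(2 × 9.81 × 0.293) = 2.40 m/s.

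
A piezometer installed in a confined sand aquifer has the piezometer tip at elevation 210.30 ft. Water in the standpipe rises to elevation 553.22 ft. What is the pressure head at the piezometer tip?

ψ ≈ 342.92 ft

Total head h = 553.22 ft (the water-surface elevation in the piezometer).
Pressure head ψ = h − z = 553.22 − 210.30 = 342.92 ft.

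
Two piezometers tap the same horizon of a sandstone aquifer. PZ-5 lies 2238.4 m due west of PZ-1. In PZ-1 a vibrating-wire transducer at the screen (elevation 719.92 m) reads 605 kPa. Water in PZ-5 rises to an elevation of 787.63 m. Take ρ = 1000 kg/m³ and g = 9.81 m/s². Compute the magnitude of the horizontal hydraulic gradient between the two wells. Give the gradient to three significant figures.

i ≈ 0.00270

Pressure head at PZ-1: ψ = P/(ρg) = 605×1000 / (1000 × 9.81) = 61.67 m.
Total head at PZ-1: h = z + ψ = 719.92 + 61.67 = 781.59 m.
Total head at PZ-5: h = 787.63 m (water level in the piezometer is the total head).
Head difference: h(PZ-1) − h(PZ-5) = 781.59 − 787.63 = -6.04 m.
Hydraulic gradient: i = |Δh| / L = 6.04 / 2238.4 = 0.00270.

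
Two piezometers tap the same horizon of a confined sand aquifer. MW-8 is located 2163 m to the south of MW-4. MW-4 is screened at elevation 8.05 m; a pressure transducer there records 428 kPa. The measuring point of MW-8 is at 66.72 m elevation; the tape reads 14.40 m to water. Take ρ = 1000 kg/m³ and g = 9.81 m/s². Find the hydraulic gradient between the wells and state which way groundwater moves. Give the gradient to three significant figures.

Pressure head at MW-4: ψ = P/(ρg) = 428×1000 / (1000 × 9.81) = 43.63 m.
Total head at MW-4: h = z + ψ = 8.05 + 43.63 = 51.68 m.
Total head at MW-8: h = 66.72 − 14.40 = 52.32 m.
Head difference: h(MW-4) − h(MW-8) = 51.68 − 52.32 = -0.64 m.
Hydraulic gradient: i = |Δh| / L = 0.64 / 2163 = 0.000296.
Flow is from higher to lower head: from MW-8 toward MW-4, i.e. toward the north.

i ≈ 0.000296; groundwater flows toward the north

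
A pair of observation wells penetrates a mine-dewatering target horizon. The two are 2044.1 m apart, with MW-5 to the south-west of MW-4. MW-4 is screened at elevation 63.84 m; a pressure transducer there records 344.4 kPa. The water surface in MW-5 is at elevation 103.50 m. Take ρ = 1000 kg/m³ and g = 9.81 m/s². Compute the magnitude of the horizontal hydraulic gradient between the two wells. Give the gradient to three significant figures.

i ≈ 0.00223

Pressure head at MW-4: ψ = P/(ρg) = 344.4×1000 / (1000 × 9.81) = 35.11 m.
Total head at MW-4: h = z + ψ = 63.84 + 35.11 = 98.95 m.
Total head at MW-5: h = 103.50 m (water level in the piezometer is the total head).
Head difference: h(MW-4) − h(MW-5) = 98.95 − 103.50 = -4.55 m.
Hydraulic gradient: i = |Δh| / L = 4.55 / 2044.1 = 0.00223.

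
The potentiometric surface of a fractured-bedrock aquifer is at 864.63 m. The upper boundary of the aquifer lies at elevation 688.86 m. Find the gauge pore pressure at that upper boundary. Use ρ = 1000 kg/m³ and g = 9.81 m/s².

P ≈ 1720 kPa

Pressure head at the aquifer top: ψ = h − z = 864.63 − 688.86 = 175.77 m.
P = ρgψ = 1000 × 9.81 × 175.77 = 1724304 Pa ≈ 1720 kPa.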